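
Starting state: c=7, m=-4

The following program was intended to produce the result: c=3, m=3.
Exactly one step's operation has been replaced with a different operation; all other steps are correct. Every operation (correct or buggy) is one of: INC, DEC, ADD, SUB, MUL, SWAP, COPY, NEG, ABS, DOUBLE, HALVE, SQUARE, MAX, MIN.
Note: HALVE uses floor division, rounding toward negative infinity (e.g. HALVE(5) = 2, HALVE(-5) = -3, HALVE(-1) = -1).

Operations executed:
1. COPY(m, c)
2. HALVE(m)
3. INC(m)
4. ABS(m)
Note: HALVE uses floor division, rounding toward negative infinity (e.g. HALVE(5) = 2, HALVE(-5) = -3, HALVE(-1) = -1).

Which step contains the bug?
Step 3

Trace with buggy code:
Initial: c=7, m=-4
After step 1: c=7, m=7
After step 2: c=7, m=3
After step 3: c=7, m=4
After step 4: c=7, m=4
Actual final c=7, m=4 ≠ expected c=3, m=3.
Step 3 is the only position where a single-operation replacement can produce the expected result.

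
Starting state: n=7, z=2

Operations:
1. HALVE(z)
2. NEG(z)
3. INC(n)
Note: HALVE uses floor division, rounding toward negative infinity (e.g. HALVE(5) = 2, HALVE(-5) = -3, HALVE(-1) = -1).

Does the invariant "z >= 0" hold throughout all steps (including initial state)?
No, violated after step 2

The invariant is violated after step 2.

State at each step:
Initial: n=7, z=2
After step 1: n=7, z=1
After step 2: n=7, z=-1
After step 3: n=8, z=-1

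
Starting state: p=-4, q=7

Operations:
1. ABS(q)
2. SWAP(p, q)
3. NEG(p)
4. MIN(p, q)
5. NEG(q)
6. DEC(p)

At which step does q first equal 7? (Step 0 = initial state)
Step 0

Tracing q:
Initial: q = 7 ← first occurrence
After step 1: q = 7
After step 2: q = -4
After step 3: q = -4
After step 4: q = -4
After step 5: q = 4
After step 6: q = 4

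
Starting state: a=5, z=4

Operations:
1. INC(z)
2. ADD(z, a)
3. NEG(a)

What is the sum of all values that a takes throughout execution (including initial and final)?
10

Values of a at each step:
Initial: a = 5
After step 1: a = 5
After step 2: a = 5
After step 3: a = -5
Sum = 5 + 5 + 5 + -5 = 10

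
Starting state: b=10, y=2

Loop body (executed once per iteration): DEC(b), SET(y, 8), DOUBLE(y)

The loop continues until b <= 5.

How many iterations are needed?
5

Tracing iterations:
Initial: b=10, y=2
After iteration 1: b=9, y=16
After iteration 2: b=8, y=16
After iteration 3: b=7, y=16
After iteration 4: b=6, y=16
After iteration 5: b=5, y=16
b <= 5 now holds, so the loop exits after 5 iterations.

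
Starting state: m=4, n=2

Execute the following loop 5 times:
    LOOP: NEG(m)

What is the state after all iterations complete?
m=-4, n=2

Iteration trace:
Start: m=4, n=2
After iteration 1: m=-4, n=2
After iteration 2: m=4, n=2
After iteration 3: m=-4, n=2
After iteration 4: m=4, n=2
After iteration 5: m=-4, n=2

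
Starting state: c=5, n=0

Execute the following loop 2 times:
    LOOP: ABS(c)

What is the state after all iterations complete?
c=5, n=0

Iteration trace:
Start: c=5, n=0
After iteration 1: c=5, n=0
After iteration 2: c=5, n=0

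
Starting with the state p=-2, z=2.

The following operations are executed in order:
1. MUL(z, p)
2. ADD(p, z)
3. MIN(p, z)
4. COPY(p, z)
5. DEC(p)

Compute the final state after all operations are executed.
{p: -5, z: -4}

Step-by-step execution:
Initial: p=-2, z=2
After step 1 (MUL(z, p)): p=-2, z=-4
After step 2 (ADD(p, z)): p=-6, z=-4
After step 3 (MIN(p, z)): p=-6, z=-4
After step 4 (COPY(p, z)): p=-4, z=-4
After step 5 (DEC(p)): p=-5, z=-4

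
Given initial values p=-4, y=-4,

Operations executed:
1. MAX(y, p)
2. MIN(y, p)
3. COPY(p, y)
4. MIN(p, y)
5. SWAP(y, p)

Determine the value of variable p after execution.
p = -4

Tracing execution:
Step 1: MAX(y, p) → p = -4
Step 2: MIN(y, p) → p = -4
Step 3: COPY(p, y) → p = -4
Step 4: MIN(p, y) → p = -4
Step 5: SWAP(y, p) → p = -4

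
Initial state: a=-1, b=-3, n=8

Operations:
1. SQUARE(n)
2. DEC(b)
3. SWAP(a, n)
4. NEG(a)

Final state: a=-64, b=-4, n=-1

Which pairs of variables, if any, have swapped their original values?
None

Comparing initial and final values:
b: -3 → -4
n: 8 → -1
a: -1 → -64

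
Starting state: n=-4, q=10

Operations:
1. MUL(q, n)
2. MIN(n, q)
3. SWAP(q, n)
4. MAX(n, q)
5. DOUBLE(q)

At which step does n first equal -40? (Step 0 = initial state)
Step 2

Tracing n:
Initial: n = -4
After step 1: n = -4
After step 2: n = -40 ← first occurrence
After step 3: n = -40
After step 4: n = -40
After step 5: n = -40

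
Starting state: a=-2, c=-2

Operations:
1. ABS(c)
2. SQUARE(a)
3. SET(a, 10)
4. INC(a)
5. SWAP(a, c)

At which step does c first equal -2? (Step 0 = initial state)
Step 0

Tracing c:
Initial: c = -2 ← first occurrence
After step 1: c = 2
After step 2: c = 2
After step 3: c = 2
After step 4: c = 2
After step 5: c = 11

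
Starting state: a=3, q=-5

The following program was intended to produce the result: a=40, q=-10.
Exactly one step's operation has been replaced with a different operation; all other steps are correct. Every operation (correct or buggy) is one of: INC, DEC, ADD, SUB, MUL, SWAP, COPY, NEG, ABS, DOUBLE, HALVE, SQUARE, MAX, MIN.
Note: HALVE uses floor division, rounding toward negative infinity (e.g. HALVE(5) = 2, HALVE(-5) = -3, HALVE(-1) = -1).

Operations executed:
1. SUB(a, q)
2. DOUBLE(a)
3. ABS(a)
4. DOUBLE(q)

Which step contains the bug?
Step 2

Trace with buggy code:
Initial: a=3, q=-5
After step 1: a=8, q=-5
After step 2: a=16, q=-5
After step 3: a=16, q=-5
After step 4: a=16, q=-10
Actual final a=16, q=-10 ≠ expected a=40, q=-10.
Step 2 is the only position where a single-operation replacement can produce the expected result.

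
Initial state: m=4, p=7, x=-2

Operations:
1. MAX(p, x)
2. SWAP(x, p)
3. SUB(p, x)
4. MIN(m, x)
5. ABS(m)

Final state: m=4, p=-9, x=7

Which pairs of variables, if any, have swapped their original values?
None

Comparing initial and final values:
m: 4 → 4
p: 7 → -9
x: -2 → 7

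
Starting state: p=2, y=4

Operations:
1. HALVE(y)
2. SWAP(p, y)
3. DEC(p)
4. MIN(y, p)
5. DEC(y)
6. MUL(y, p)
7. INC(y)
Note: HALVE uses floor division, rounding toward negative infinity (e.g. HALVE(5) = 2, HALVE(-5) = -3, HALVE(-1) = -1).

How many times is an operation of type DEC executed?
2

Counting DEC operations:
Step 3: DEC(p) ← DEC
Step 5: DEC(y) ← DEC
Total: 2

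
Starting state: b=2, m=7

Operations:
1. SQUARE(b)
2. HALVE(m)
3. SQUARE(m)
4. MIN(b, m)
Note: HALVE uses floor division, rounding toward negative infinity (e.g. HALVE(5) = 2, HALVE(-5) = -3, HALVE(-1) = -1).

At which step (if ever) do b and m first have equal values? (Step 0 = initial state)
Never

b and m never become equal during execution.

Comparing values at each step:
Initial: b=2, m=7
After step 1: b=4, m=7
After step 2: b=4, m=3
After step 3: b=4, m=9
After step 4: b=4, m=9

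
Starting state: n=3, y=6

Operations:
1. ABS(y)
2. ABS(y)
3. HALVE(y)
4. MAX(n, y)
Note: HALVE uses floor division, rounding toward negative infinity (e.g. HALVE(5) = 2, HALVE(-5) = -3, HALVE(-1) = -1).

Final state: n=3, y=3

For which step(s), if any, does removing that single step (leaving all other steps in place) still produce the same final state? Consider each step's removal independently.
Step(s) 1, 2, 4

Testing removal of each single step:
Without step 1: final = n=3, y=3 (same)
Without step 2: final = n=3, y=3 (same)
Without step 3: final = n=6, y=6 (different)
Without step 4: final = n=3, y=3 (same)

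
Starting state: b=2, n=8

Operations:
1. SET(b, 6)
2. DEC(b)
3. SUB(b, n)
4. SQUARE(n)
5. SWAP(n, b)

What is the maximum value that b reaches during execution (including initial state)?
64

Values of b at each step:
Initial: b = 2
After step 1: b = 6
After step 2: b = 5
After step 3: b = -3
After step 4: b = -3
After step 5: b = 64 ← maximum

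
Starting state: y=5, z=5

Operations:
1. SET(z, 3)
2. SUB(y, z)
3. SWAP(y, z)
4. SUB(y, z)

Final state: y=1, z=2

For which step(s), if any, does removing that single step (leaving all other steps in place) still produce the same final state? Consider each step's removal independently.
None - removing any single step changes the final result

Testing removal of each single step:
Without step 1: final = y=5, z=0 (different)
Without step 2: final = y=-2, z=5 (different)
Without step 3: final = y=-1, z=3 (different)
Without step 4: final = y=3, z=2 (different)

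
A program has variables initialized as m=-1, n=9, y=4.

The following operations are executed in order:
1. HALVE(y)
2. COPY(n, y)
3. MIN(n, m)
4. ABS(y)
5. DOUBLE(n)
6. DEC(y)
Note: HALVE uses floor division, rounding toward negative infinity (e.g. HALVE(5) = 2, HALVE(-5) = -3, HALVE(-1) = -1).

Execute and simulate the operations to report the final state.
{m: -1, n: -2, y: 1}

Step-by-step execution:
Initial: m=-1, n=9, y=4
After step 1 (HALVE(y)): m=-1, n=9, y=2
After step 2 (COPY(n, y)): m=-1, n=2, y=2
After step 3 (MIN(n, m)): m=-1, n=-1, y=2
After step 4 (ABS(y)): m=-1, n=-1, y=2
After step 5 (DOUBLE(n)): m=-1, n=-2, y=2
After step 6 (DEC(y)): m=-1, n=-2, y=1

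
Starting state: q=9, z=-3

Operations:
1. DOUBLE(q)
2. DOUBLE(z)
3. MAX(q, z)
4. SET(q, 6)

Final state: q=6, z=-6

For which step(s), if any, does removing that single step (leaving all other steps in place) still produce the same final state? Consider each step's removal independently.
Step(s) 1, 3

Testing removal of each single step:
Without step 1: final = q=6, z=-6 (same)
Without step 2: final = q=6, z=-3 (different)
Without step 3: final = q=6, z=-6 (same)
Without step 4: final = q=18, z=-6 (different)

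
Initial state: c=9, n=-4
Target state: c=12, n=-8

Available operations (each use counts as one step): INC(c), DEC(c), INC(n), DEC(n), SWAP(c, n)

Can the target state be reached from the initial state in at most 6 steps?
No

The target state cannot be reached within 6 steps.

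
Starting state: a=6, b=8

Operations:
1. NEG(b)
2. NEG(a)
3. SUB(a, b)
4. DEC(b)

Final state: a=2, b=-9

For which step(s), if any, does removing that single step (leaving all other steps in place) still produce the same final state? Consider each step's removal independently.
None - removing any single step changes the final result

Testing removal of each single step:
Without step 1: final = a=-14, b=7 (different)
Without step 2: final = a=14, b=-9 (different)
Without step 3: final = a=-6, b=-9 (different)
Without step 4: final = a=2, b=-8 (different)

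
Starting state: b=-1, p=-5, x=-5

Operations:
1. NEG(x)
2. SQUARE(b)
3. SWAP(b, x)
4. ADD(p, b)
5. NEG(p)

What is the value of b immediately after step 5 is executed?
b = 5

Tracing b through execution:
Initial: b = -1
After step 1 (NEG(x)): b = -1
After step 2 (SQUARE(b)): b = 1
After step 3 (SWAP(b, x)): b = 5
After step 4 (ADD(p, b)): b = 5
After step 5 (NEG(p)): b = 5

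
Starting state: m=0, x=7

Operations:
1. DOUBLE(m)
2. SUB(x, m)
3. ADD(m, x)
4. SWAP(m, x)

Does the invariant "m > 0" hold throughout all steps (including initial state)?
No, violated at the initial state

The invariant is violated at the initial state (step 0).

State at each step:
Initial: m=0, x=7
After step 1: m=0, x=7
After step 2: m=0, x=7
After step 3: m=7, x=7
After step 4: m=7, x=7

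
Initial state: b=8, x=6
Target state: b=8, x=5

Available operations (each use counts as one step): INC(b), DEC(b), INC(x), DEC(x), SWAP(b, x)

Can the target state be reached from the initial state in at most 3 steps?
Yes

Path (1 step): DEC(x)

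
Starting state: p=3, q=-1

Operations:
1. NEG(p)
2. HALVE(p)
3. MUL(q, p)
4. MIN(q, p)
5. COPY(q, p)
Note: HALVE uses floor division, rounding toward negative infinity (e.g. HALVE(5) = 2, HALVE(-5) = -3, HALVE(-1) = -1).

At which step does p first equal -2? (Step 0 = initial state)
Step 2

Tracing p:
Initial: p = 3
After step 1: p = -3
After step 2: p = -2 ← first occurrence
After step 3: p = -2
After step 4: p = -2
After step 5: p = -2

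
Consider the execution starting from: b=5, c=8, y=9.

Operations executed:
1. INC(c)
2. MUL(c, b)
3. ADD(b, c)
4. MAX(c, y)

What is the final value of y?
y = 9

Tracing execution:
Step 1: INC(c) → y = 9
Step 2: MUL(c, b) → y = 9
Step 3: ADD(b, c) → y = 9
Step 4: MAX(c, y) → y = 9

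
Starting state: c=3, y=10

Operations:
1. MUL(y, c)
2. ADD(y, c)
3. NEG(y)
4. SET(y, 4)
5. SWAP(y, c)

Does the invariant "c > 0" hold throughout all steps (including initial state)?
Yes

The invariant holds at every step.

State at each step:
Initial: c=3, y=10
After step 1: c=3, y=30
After step 2: c=3, y=33
After step 3: c=3, y=-33
After step 4: c=3, y=4
After step 5: c=4, y=3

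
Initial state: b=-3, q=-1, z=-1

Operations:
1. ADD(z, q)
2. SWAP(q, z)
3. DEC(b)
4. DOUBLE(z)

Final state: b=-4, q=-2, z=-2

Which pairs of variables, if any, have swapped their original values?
None

Comparing initial and final values:
q: -1 → -2
b: -3 → -4
z: -1 → -2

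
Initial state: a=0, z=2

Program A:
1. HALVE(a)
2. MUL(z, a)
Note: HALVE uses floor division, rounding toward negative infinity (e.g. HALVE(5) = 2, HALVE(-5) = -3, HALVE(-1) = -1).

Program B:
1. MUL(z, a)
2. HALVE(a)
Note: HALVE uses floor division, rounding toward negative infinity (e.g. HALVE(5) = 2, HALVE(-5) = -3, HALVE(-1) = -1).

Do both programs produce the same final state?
Yes

Program A final state: a=0, z=0
Program B final state: a=0, z=0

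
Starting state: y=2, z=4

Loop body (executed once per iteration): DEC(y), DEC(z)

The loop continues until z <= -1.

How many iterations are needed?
5

Tracing iterations:
Initial: y=2, z=4
After iteration 1: y=1, z=3
After iteration 2: y=0, z=2
After iteration 3: y=-1, z=1
After iteration 4: y=-2, z=0
After iteration 5: y=-3, z=-1
z <= -1 now holds, so the loop exits after 5 iterations.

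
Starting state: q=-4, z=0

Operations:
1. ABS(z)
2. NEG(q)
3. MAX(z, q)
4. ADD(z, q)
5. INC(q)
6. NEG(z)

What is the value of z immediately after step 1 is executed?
z = 0

Tracing z through execution:
Initial: z = 0
After step 1 (ABS(z)): z = 0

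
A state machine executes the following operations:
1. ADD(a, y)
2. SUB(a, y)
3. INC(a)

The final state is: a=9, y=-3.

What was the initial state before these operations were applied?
a=8, y=-3

Working backwards:
Final state: a=9, y=-3
Before step 3 (INC(a)): a=8, y=-3
Before step 2 (SUB(a, y)): a=5, y=-3
Before step 1 (ADD(a, y)): a=8, y=-3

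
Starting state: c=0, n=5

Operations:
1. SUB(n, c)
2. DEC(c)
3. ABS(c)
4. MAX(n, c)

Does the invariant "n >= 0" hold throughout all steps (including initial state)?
Yes

The invariant holds at every step.

State at each step:
Initial: c=0, n=5
After step 1: c=0, n=5
After step 2: c=-1, n=5
After step 3: c=1, n=5
After step 4: c=1, n=5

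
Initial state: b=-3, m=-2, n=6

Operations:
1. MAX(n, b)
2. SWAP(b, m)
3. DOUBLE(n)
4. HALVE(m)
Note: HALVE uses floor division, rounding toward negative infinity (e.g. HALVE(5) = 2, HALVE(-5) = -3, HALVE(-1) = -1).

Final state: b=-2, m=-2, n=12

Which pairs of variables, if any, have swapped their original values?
None

Comparing initial and final values:
n: 6 → 12
m: -2 → -2
b: -3 → -2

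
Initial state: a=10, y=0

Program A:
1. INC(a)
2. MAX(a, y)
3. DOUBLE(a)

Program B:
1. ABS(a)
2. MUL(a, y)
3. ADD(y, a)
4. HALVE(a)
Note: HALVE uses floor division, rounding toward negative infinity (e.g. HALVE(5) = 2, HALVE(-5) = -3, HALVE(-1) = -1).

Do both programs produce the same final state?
No

Program A final state: a=22, y=0
Program B final state: a=0, y=0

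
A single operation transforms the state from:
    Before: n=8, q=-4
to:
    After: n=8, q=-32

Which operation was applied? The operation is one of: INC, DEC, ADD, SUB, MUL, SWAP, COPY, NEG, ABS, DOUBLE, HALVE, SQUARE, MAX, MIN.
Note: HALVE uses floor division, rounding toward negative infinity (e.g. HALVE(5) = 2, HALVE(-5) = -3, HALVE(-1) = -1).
MUL(q, n)

Analyzing the change:
Before: n=8, q=-4
After: n=8, q=-32
Variable q changed from -4 to -32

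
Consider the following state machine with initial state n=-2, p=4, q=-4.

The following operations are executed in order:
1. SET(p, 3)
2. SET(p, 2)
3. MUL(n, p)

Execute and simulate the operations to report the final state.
{n: -4, p: 2, q: -4}

Step-by-step execution:
Initial: n=-2, p=4, q=-4
After step 1 (SET(p, 3)): n=-2, p=3, q=-4
After step 2 (SET(p, 2)): n=-2, p=2, q=-4
After step 3 (MUL(n, p)): n=-4, p=2, q=-4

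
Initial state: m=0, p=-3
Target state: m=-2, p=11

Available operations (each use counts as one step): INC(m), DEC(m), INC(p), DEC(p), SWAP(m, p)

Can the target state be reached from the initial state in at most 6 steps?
No

The target state cannot be reached within 6 steps.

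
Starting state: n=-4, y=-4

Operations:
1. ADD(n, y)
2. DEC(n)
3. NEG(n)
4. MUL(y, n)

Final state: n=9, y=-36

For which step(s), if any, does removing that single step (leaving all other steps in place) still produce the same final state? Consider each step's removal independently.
None - removing any single step changes the final result

Testing removal of each single step:
Without step 1: final = n=5, y=-20 (different)
Without step 2: final = n=8, y=-32 (different)
Without step 3: final = n=-9, y=36 (different)
Without step 4: final = n=9, y=-4 (different)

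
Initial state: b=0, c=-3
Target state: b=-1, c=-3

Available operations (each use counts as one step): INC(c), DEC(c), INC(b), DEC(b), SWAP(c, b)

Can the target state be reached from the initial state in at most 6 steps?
Yes

Path (1 step): DEC(b)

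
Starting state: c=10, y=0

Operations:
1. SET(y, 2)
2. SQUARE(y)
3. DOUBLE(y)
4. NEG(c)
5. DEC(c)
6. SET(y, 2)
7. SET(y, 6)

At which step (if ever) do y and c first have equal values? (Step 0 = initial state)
Never

y and c never become equal during execution.

Comparing values at each step:
Initial: y=0, c=10
After step 1: y=2, c=10
After step 2: y=4, c=10
After step 3: y=8, c=10
After step 4: y=8, c=-10
After step 5: y=8, c=-11
After step 6: y=2, c=-11
After step 7: y=6, c=-11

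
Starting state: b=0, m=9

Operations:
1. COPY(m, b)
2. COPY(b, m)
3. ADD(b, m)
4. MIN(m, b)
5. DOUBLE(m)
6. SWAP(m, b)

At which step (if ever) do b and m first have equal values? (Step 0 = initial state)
Step 1

b and m first become equal after step 1.

Comparing values at each step:
Initial: b=0, m=9
After step 1: b=0, m=0 ← equal!
After step 2: b=0, m=0 ← equal!
After step 3: b=0, m=0 ← equal!
After step 4: b=0, m=0 ← equal!
After step 5: b=0, m=0 ← equal!
After step 6: b=0, m=0 ← equal!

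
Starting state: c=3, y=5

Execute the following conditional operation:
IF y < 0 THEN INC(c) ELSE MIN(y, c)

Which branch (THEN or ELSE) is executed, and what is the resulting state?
Branch: ELSE, Final state: c=3, y=3

Evaluating condition: y < 0
y = 5
Condition is False, so ELSE branch executes
After MIN(y, c): c=3, y=3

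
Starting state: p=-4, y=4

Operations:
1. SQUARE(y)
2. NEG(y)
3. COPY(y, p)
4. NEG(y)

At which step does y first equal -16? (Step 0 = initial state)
Step 2

Tracing y:
Initial: y = 4
After step 1: y = 16
After step 2: y = -16 ← first occurrence
After step 3: y = -4
After step 4: y = 4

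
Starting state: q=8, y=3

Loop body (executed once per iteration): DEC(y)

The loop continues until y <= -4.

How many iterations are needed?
7

Tracing iterations:
Initial: q=8, y=3
After iteration 1: q=8, y=2
After iteration 2: q=8, y=1
After iteration 3: q=8, y=0
After iteration 4: q=8, y=-1
After iteration 5: q=8, y=-2
After iteration 6: q=8, y=-3
After iteration 7: q=8, y=-4
y <= -4 now holds, so the loop exits after 7 iterations.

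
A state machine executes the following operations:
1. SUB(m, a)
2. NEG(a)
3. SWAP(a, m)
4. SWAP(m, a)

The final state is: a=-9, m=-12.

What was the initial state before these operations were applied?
a=9, m=-3

Working backwards:
Final state: a=-9, m=-12
Before step 4 (SWAP(m, a)): a=-12, m=-9
Before step 3 (SWAP(a, m)): a=-9, m=-12
Before step 2 (NEG(a)): a=9, m=-12
Before step 1 (SUB(m, a)): a=9, m=-3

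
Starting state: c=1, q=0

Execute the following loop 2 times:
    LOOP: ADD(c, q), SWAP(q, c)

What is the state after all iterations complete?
c=1, q=1

Iteration trace:
Start: c=1, q=0
After iteration 1: c=0, q=1
After iteration 2: c=1, q=1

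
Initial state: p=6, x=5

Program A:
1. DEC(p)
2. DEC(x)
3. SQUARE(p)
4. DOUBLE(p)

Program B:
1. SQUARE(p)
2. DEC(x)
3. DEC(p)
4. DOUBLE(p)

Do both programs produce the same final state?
No

Program A final state: p=50, x=4
Program B final state: p=70, x=4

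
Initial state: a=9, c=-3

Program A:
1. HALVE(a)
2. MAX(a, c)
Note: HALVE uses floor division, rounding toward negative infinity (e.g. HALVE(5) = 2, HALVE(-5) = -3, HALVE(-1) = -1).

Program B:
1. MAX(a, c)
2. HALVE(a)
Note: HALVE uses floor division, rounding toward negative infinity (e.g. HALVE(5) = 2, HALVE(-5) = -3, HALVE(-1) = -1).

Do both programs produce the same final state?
Yes

Program A final state: a=4, c=-3
Program B final state: a=4, c=-3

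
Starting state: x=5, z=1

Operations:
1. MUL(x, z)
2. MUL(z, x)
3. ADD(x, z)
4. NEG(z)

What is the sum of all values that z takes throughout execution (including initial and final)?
7

Values of z at each step:
Initial: z = 1
After step 1: z = 1
After step 2: z = 5
After step 3: z = 5
After step 4: z = -5
Sum = 1 + 1 + 5 + 5 + -5 = 7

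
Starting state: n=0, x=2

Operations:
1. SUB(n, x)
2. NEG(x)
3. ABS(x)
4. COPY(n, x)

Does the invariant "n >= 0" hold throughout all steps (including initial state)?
No, violated after step 1

The invariant is violated after step 1.

State at each step:
Initial: n=0, x=2
After step 1: n=-2, x=2
After step 2: n=-2, x=-2
After step 3: n=-2, x=2
After step 4: n=2, x=2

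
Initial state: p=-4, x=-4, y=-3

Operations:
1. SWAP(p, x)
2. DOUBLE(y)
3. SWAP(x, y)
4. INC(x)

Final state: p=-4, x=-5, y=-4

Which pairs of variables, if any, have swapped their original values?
None

Comparing initial and final values:
x: -4 → -5
p: -4 → -4
y: -3 → -4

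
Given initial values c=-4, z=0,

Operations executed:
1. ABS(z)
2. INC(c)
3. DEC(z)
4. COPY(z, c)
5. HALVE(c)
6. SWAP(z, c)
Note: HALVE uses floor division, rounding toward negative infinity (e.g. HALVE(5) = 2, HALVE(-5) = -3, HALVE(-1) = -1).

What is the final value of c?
c = -3

Tracing execution:
Step 1: ABS(z) → c = -4
Step 2: INC(c) → c = -3
Step 3: DEC(z) → c = -3
Step 4: COPY(z, c) → c = -3
Step 5: HALVE(c) → c = -2
Step 6: SWAP(z, c) → c = -3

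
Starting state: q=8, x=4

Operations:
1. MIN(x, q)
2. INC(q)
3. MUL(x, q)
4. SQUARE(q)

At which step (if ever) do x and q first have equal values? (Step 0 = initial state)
Never

x and q never become equal during execution.

Comparing values at each step:
Initial: x=4, q=8
After step 1: x=4, q=8
After step 2: x=4, q=9
After step 3: x=36, q=9
After step 4: x=36, q=81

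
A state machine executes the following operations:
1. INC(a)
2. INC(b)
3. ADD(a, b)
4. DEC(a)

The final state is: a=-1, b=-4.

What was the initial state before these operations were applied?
a=3, b=-5

Working backwards:
Final state: a=-1, b=-4
Before step 4 (DEC(a)): a=0, b=-4
Before step 3 (ADD(a, b)): a=4, b=-4
Before step 2 (INC(b)): a=4, b=-5
Before step 1 (INC(a)): a=3, b=-5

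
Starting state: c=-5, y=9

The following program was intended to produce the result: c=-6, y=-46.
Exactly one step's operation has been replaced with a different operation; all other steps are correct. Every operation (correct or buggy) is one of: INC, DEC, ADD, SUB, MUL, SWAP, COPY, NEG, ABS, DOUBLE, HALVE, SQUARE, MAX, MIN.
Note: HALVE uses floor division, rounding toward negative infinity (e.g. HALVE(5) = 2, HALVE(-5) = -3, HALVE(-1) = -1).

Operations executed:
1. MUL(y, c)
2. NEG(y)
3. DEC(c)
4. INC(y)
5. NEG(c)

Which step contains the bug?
Step 5

Trace with buggy code:
Initial: c=-5, y=9
After step 1: c=-5, y=-45
After step 2: c=-5, y=45
After step 3: c=-6, y=45
After step 4: c=-6, y=46
After step 5: c=6, y=46
Actual final c=6, y=46 ≠ expected c=-6, y=-46.
Step 5 is the only position where a single-operation replacement can produce the expected result.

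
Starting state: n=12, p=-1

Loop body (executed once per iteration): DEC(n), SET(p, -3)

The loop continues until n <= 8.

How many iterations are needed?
4

Tracing iterations:
Initial: n=12, p=-1
After iteration 1: n=11, p=-3
After iteration 2: n=10, p=-3
After iteration 3: n=9, p=-3
After iteration 4: n=8, p=-3
n <= 8 now holds, so the loop exits after 4 iterations.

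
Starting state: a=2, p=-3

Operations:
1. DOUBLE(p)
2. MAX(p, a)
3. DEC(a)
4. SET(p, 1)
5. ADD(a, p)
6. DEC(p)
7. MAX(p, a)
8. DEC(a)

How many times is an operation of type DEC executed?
3

Counting DEC operations:
Step 3: DEC(a) ← DEC
Step 6: DEC(p) ← DEC
Step 8: DEC(a) ← DEC
Total: 3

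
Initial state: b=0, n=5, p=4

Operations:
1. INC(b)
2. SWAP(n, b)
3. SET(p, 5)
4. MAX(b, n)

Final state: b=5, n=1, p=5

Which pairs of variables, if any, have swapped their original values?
None

Comparing initial and final values:
p: 4 → 5
n: 5 → 1
b: 0 → 5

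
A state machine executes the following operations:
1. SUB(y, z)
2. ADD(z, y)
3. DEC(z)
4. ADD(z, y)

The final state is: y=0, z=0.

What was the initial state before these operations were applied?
y=1, z=1

Working backwards:
Final state: y=0, z=0
Before step 4 (ADD(z, y)): y=0, z=0
Before step 3 (DEC(z)): y=0, z=1
Before step 2 (ADD(z, y)): y=0, z=1
Before step 1 (SUB(y, z)): y=1, z=1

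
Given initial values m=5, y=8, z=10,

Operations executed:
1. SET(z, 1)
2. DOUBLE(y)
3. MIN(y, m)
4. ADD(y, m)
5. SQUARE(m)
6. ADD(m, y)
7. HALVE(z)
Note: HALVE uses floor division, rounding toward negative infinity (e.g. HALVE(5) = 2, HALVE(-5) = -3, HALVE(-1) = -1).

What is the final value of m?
m = 35

Tracing execution:
Step 1: SET(z, 1) → m = 5
Step 2: DOUBLE(y) → m = 5
Step 3: MIN(y, m) → m = 5
Step 4: ADD(y, m) → m = 5
Step 5: SQUARE(m) → m = 25
Step 6: ADD(m, y) → m = 35
Step 7: HALVE(z) → m = 35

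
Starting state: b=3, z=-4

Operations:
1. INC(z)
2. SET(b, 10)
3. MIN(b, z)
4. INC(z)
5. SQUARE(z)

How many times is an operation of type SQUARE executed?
1

Counting SQUARE operations:
Step 5: SQUARE(z) ← SQUARE
Total: 1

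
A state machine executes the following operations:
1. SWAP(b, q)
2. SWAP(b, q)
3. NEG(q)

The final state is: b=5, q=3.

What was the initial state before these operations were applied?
b=5, q=-3

Working backwards:
Final state: b=5, q=3
Before step 3 (NEG(q)): b=5, q=-3
Before step 2 (SWAP(b, q)): b=-3, q=5
Before step 1 (SWAP(b, q)): b=5, q=-3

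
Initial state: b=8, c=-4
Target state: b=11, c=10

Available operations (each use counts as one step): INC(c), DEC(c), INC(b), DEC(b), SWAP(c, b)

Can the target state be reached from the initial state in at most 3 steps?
No

The target state cannot be reached within 3 steps.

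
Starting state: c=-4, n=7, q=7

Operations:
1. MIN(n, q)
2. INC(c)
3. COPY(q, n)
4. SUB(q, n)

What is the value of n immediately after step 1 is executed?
n = 7

Tracing n through execution:
Initial: n = 7
After step 1 (MIN(n, q)): n = 7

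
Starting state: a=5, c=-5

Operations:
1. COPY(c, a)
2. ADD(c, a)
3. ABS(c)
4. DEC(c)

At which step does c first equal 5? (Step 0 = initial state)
Step 1

Tracing c:
Initial: c = -5
After step 1: c = 5 ← first occurrence
After step 2: c = 10
After step 3: c = 10
After step 4: c = 9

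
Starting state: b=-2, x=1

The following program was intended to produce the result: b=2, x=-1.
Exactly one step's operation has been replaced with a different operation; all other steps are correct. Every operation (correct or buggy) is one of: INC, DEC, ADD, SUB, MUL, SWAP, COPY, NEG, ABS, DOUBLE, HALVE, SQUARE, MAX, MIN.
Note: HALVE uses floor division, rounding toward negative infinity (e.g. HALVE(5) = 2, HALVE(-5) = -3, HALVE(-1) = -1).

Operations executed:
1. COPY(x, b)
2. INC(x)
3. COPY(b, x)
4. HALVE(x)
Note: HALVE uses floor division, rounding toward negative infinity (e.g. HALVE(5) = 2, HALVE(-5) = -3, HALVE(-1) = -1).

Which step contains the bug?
Step 3

Trace with buggy code:
Initial: b=-2, x=1
After step 1: b=-2, x=-2
After step 2: b=-2, x=-1
After step 3: b=-1, x=-1
After step 4: b=-1, x=-1
Actual final b=-1, x=-1 ≠ expected b=2, x=-1.
Step 3 is the only position where a single-operation replacement can produce the expected result.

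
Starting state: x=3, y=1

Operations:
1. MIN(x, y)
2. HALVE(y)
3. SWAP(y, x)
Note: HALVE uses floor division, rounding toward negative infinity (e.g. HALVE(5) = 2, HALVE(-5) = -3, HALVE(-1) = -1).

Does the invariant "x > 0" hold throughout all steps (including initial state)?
No, violated after step 3

The invariant is violated after step 3.

State at each step:
Initial: x=3, y=1
After step 1: x=1, y=1
After step 2: x=1, y=0
After step 3: x=0, y=1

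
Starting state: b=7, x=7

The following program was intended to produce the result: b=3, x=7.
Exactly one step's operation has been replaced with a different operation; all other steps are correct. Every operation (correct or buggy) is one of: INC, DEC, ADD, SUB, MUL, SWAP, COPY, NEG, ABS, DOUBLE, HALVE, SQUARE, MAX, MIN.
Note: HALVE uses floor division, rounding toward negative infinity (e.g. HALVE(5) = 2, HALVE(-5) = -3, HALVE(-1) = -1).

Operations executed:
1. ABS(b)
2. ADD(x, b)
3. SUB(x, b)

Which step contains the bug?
Step 1

Trace with buggy code:
Initial: b=7, x=7
After step 1: b=7, x=7
After step 2: b=7, x=14
After step 3: b=7, x=7
Actual final b=7, x=7 ≠ expected b=3, x=7.
Step 1 is the only position where a single-operation replacement can produce the expected result.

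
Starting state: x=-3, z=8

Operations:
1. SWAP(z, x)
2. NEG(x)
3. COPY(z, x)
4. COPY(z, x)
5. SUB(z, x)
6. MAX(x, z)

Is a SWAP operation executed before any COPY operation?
Yes

First SWAP: step 1
First COPY: step 3
Since 1 < 3, SWAP comes first.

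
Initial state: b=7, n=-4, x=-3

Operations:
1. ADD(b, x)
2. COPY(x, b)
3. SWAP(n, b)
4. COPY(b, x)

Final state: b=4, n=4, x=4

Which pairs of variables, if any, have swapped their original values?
None

Comparing initial and final values:
b: 7 → 4
x: -3 → 4
n: -4 → 4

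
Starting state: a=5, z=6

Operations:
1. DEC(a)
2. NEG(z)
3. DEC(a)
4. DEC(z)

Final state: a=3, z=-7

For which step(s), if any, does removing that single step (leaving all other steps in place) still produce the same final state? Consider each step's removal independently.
None - removing any single step changes the final result

Testing removal of each single step:
Without step 1: final = a=4, z=-7 (different)
Without step 2: final = a=3, z=5 (different)
Without step 3: final = a=4, z=-7 (different)
Without step 4: final = a=3, z=-6 (different)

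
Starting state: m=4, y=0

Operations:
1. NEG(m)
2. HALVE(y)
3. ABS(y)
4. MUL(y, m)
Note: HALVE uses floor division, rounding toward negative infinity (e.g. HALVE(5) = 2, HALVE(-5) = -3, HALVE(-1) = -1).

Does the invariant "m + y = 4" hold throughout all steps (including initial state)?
No, violated after step 1

The invariant is violated after step 1.

State at each step:
Initial: m=4, y=0
After step 1: m=-4, y=0
After step 2: m=-4, y=0
After step 3: m=-4, y=0
After step 4: m=-4, y=0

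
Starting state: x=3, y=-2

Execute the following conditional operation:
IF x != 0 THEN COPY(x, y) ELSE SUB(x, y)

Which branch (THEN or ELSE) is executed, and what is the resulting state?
Branch: THEN, Final state: x=-2, y=-2

Evaluating condition: x != 0
x = 3
Condition is True, so THEN branch executes
After COPY(x, y): x=-2, y=-2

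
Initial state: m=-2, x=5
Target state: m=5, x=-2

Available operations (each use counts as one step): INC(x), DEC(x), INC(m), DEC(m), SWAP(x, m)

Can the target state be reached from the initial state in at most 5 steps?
Yes

Path (1 step): SWAP(x, m)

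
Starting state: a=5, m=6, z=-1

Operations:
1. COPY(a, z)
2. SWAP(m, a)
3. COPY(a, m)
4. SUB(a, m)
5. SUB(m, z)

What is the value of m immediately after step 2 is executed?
m = -1

Tracing m through execution:
Initial: m = 6
After step 1 (COPY(a, z)): m = 6
After step 2 (SWAP(m, a)): m = -1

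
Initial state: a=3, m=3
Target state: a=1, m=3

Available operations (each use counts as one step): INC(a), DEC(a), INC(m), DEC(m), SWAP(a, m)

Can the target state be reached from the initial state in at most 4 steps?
Yes

Path (2 steps): DEC(a) → DEC(a)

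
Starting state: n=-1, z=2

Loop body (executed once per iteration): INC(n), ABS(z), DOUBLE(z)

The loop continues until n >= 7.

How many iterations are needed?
8

Tracing iterations:
Initial: n=-1, z=2
After iteration 1: n=0, z=4
After iteration 2: n=1, z=8
After iteration 3: n=2, z=16
After iteration 4: n=3, z=32
After iteration 5: n=4, z=64
After iteration 6: n=5, z=128
After iteration 7: n=6, z=256
After iteration 8: n=7, z=512
n >= 7 now holds, so the loop exits after 8 iterations.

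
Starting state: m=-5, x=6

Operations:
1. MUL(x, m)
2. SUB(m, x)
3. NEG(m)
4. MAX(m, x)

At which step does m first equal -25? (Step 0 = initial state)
Step 3

Tracing m:
Initial: m = -5
After step 1: m = -5
After step 2: m = 25
After step 3: m = -25 ← first occurrence
After step 4: m = -25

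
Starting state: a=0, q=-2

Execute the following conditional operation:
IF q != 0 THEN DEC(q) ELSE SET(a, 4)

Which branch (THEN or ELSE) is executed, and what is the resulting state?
Branch: THEN, Final state: a=0, q=-3

Evaluating condition: q != 0
q = -2
Condition is True, so THEN branch executes
After DEC(q): a=0, q=-3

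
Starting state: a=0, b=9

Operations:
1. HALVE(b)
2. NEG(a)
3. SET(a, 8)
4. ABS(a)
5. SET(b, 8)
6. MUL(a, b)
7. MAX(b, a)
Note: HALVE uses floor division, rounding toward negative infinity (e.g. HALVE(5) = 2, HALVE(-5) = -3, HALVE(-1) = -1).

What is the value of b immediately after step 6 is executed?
b = 8

Tracing b through execution:
Initial: b = 9
After step 1 (HALVE(b)): b = 4
After step 2 (NEG(a)): b = 4
After step 3 (SET(a, 8)): b = 4
After step 4 (ABS(a)): b = 4
After step 5 (SET(b, 8)): b = 8
After step 6 (MUL(a, b)): b = 8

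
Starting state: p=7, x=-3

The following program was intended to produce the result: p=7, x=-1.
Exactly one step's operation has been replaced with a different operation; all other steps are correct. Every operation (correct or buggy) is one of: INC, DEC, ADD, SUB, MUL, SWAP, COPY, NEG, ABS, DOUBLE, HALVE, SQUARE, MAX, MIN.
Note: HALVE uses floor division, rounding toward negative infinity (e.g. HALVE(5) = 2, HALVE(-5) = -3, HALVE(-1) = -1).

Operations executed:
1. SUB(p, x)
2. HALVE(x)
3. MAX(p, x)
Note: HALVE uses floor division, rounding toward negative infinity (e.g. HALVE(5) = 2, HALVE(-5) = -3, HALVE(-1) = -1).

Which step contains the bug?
Step 1

Trace with buggy code:
Initial: p=7, x=-3
After step 1: p=10, x=-3
After step 2: p=10, x=-2
After step 3: p=10, x=-2
Actual final p=10, x=-2 ≠ expected p=7, x=-1.
Step 1 is the only position where a single-operation replacement can produce the expected result.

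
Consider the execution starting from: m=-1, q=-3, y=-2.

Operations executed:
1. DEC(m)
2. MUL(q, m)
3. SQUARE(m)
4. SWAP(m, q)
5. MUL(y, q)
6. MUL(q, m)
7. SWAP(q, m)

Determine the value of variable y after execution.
y = -8

Tracing execution:
Step 1: DEC(m) → y = -2
Step 2: MUL(q, m) → y = -2
Step 3: SQUARE(m) → y = -2
Step 4: SWAP(m, q) → y = -2
Step 5: MUL(y, q) → y = -8
Step 6: MUL(q, m) → y = -8
Step 7: SWAP(q, m) → y = -8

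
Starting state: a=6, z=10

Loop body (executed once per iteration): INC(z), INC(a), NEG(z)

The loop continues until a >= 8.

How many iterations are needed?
2

Tracing iterations:
Initial: a=6, z=10
After iteration 1: a=7, z=-11
After iteration 2: a=8, z=10
a >= 8 now holds, so the loop exits after 2 iterations.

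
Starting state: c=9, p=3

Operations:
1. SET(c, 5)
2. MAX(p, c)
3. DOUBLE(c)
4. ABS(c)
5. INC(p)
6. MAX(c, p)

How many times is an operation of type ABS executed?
1

Counting ABS operations:
Step 4: ABS(c) ← ABS
Total: 1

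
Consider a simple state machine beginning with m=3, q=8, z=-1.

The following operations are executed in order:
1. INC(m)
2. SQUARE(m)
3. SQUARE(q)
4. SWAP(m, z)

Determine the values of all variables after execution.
{m: -1, q: 64, z: 16}

Step-by-step execution:
Initial: m=3, q=8, z=-1
After step 1 (INC(m)): m=4, q=8, z=-1
After step 2 (SQUARE(m)): m=16, q=8, z=-1
After step 3 (SQUARE(q)): m=16, q=64, z=-1
After step 4 (SWAP(m, z)): m=-1, q=64, z=16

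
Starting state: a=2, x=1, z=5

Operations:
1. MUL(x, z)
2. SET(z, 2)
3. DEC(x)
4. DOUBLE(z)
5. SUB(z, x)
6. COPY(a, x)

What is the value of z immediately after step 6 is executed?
z = 0

Tracing z through execution:
Initial: z = 5
After step 1 (MUL(x, z)): z = 5
After step 2 (SET(z, 2)): z = 2
After step 3 (DEC(x)): z = 2
After step 4 (DOUBLE(z)): z = 4
After step 5 (SUB(z, x)): z = 0
After step 6 (COPY(a, x)): z = 0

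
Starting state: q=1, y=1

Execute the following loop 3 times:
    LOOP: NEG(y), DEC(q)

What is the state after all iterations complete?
q=-2, y=-1

Iteration trace:
Start: q=1, y=1
After iteration 1: q=0, y=-1
After iteration 2: q=-1, y=1
After iteration 3: q=-2, y=-1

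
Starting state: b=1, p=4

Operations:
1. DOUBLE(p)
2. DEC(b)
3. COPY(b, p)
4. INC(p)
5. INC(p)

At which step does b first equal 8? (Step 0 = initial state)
Step 3

Tracing b:
Initial: b = 1
After step 1: b = 1
After step 2: b = 0
After step 3: b = 8 ← first occurrence
After step 4: b = 8
After step 5: b = 8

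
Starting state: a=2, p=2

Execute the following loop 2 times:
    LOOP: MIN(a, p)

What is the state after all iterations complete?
a=2, p=2

Iteration trace:
Start: a=2, p=2
After iteration 1: a=2, p=2
After iteration 2: a=2, p=2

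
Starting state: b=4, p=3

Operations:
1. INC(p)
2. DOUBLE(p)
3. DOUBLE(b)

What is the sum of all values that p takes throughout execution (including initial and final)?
23

Values of p at each step:
Initial: p = 3
After step 1: p = 4
After step 2: p = 8
After step 3: p = 8
Sum = 3 + 4 + 8 + 8 = 23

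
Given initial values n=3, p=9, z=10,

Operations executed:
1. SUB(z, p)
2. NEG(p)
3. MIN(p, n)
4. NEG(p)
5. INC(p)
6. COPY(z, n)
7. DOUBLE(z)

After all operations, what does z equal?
z = 6

Tracing execution:
Step 1: SUB(z, p) → z = 1
Step 2: NEG(p) → z = 1
Step 3: MIN(p, n) → z = 1
Step 4: NEG(p) → z = 1
Step 5: INC(p) → z = 1
Step 6: COPY(z, n) → z = 3
Step 7: DOUBLE(z) → z = 6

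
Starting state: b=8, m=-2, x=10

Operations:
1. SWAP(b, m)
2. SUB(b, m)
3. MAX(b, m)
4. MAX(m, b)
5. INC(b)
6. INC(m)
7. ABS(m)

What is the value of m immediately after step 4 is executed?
m = 8

Tracing m through execution:
Initial: m = -2
After step 1 (SWAP(b, m)): m = 8
After step 2 (SUB(b, m)): m = 8
After step 3 (MAX(b, m)): m = 8
After step 4 (MAX(m, b)): m = 8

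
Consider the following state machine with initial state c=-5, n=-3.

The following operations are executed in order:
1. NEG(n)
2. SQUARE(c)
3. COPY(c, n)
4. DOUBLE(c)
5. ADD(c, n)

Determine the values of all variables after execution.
{c: 9, n: 3}

Step-by-step execution:
Initial: c=-5, n=-3
After step 1 (NEG(n)): c=-5, n=3
After step 2 (SQUARE(c)): c=25, n=3
After step 3 (COPY(c, n)): c=3, n=3
After step 4 (DOUBLE(c)): c=6, n=3
After step 5 (ADD(c, n)): c=9, n=3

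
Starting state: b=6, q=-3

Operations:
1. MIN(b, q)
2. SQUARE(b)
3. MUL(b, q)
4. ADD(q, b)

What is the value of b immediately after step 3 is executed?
b = -27

Tracing b through execution:
Initial: b = 6
After step 1 (MIN(b, q)): b = -3
After step 2 (SQUARE(b)): b = 9
After step 3 (MUL(b, q)): b = -27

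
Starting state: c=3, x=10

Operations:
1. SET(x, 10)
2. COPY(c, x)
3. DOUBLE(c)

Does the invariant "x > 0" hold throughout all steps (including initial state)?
Yes

The invariant holds at every step.

State at each step:
Initial: c=3, x=10
After step 1: c=3, x=10
After step 2: c=10, x=10
After step 3: c=20, x=10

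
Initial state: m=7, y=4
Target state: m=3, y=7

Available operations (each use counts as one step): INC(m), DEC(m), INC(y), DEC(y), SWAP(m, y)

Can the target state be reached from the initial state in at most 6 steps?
Yes

Path (2 steps): DEC(y) → SWAP(m, y)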